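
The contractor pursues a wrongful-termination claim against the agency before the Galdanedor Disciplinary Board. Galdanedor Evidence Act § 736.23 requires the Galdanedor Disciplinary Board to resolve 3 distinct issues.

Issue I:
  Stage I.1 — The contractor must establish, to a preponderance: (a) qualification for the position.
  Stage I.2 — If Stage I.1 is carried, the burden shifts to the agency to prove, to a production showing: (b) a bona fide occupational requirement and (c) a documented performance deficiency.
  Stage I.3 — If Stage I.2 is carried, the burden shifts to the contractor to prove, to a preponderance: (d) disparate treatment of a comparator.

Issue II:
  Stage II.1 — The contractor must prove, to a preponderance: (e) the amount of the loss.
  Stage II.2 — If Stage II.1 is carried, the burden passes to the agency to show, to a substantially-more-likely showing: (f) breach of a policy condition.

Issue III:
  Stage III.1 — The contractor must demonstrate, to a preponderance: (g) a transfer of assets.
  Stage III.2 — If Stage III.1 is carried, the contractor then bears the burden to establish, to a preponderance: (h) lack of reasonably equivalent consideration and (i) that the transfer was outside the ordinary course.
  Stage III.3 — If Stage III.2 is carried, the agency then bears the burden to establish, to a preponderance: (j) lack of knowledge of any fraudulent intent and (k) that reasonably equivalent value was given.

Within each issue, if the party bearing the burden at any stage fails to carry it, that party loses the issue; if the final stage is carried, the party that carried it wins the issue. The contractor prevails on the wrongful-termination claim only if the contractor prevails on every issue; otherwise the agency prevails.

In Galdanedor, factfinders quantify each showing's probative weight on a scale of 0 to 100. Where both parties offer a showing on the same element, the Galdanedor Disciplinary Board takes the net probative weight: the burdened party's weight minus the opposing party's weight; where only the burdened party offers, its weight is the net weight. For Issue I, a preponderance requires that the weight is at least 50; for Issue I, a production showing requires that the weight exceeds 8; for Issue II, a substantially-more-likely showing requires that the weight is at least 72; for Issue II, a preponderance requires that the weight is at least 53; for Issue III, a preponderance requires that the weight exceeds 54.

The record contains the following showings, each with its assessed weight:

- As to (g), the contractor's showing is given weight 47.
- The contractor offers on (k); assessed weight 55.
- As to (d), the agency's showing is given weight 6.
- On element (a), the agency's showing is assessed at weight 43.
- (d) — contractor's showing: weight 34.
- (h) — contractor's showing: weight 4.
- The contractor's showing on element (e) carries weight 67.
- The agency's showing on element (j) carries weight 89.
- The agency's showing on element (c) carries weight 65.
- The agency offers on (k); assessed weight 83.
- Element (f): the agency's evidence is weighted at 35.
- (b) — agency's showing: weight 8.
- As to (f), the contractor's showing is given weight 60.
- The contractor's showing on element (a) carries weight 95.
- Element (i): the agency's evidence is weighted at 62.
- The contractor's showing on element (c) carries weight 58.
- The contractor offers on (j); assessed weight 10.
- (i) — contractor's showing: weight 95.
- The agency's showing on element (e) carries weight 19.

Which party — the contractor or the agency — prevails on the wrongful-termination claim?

agency

— Issue I —
Stage I.1 (contractor, a preponderance, weight is at least 50): (a) net 95−43=52 ≥ 50 — meets.
  Stage I.1 carried; the burden shifts to the agency.
Stage I.2 (agency, a production showing, weight exceeds 8): (b) 8 ≤ 8 — fails; (c) net 65−58=7 ≤ 8 — fails.
  Not every element is met, so the agency fails to carry Stage I.2.
The contractor prevails on this issue.
— Issue II —
Stage II.1 (contractor, a preponderance, weight is at least 53): (e) net 67−19=48 < 53 — fails.
  Not every element is met, so the contractor fails to carry Stage II.1.
So the agency prevails on this issue.
— Issue III —
Stage III.1 — burden on contractor; standard: a preponderance (weight exceeds 54).
    (g): 47 ≤ 54 [not met]
  Not every element is met, so the contractor fails to carry Stage III.1.
So the agency prevails on this issue.
Per-issue: Issue I → contractor; Issue II → agency; Issue III → agency. The contractor must prevail on every issue; overall, the agency prevails.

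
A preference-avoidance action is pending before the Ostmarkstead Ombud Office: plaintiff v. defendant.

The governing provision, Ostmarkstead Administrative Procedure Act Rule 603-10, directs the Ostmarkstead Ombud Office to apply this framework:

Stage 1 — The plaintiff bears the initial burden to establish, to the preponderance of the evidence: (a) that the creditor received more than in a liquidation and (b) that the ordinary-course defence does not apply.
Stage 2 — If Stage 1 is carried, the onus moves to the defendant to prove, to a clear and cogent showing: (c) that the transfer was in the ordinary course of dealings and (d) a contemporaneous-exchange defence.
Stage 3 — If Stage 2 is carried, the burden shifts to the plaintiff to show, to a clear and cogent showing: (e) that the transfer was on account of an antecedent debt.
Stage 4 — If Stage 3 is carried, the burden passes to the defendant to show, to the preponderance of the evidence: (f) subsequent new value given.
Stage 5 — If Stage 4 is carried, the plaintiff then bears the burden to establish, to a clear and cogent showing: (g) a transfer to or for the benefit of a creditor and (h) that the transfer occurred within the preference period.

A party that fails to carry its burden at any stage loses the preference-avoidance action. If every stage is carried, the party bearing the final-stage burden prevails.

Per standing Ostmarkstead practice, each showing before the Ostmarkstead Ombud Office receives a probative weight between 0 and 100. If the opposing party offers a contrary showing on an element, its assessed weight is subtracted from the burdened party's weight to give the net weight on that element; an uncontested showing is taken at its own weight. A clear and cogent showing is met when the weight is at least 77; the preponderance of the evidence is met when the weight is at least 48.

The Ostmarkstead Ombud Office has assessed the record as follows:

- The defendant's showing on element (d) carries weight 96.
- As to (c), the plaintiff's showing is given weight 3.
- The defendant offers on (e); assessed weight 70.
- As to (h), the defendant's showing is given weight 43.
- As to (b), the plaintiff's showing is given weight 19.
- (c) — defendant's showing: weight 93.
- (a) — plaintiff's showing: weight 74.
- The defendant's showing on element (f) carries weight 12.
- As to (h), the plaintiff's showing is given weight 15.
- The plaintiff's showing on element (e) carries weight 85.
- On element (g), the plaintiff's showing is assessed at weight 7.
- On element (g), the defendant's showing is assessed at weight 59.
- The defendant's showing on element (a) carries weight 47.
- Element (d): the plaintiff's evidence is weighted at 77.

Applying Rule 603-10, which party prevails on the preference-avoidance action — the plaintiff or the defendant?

defendant

Stage 1 — burden on plaintiff; standard: the preponderance of the evidence (weight is at least 48).
    (a): 74 − 47 = 27 < 48 [not met]
    (b): 19 < 48 [not met]
  Stage 1 not carried; the plaintiff fails its burden.
So the defendant prevails.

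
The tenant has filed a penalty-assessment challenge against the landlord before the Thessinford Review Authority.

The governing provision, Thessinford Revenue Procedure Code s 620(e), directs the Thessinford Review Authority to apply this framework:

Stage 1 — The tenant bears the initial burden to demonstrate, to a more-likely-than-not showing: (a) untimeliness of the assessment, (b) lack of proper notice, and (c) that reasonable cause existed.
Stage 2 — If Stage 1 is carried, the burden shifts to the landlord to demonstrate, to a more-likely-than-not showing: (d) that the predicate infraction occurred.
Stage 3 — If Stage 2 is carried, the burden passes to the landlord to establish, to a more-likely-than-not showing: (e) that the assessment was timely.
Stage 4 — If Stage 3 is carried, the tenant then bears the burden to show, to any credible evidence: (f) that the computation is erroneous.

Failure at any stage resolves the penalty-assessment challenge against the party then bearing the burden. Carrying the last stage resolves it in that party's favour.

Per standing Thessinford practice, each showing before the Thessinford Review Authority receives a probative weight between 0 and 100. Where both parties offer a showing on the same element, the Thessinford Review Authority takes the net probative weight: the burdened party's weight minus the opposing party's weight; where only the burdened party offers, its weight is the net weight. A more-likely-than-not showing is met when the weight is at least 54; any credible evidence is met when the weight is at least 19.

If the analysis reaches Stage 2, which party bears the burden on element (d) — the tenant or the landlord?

landlord

Stage 2's rule assigns the burden to the landlord (to a more-likely-than-not showing).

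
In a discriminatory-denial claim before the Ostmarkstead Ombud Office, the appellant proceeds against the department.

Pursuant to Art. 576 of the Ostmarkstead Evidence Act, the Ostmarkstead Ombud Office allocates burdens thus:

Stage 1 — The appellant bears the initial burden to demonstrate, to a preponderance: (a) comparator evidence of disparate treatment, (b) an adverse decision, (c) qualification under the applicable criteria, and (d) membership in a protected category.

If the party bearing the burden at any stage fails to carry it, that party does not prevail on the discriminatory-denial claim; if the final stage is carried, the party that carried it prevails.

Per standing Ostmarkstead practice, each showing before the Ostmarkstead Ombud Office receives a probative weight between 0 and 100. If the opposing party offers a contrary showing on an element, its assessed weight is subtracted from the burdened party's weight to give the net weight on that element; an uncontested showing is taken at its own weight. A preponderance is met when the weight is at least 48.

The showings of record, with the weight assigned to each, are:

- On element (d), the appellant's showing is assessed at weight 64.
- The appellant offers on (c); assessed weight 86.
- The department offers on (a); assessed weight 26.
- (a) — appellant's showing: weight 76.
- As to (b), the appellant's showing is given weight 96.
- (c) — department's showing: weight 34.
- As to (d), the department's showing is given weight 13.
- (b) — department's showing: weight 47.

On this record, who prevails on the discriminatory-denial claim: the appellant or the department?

appellant

At Stage 1 the appellant must meet a preponderance (weight is at least 48): on (a) the weight is 76 less the opposing 26 gives net 50, which does reach 48, so (a) meets the standard; on (b) the weight is 96 less the opposing 47 gives net 49, ≥ 48, so (b) meets the standard; on (c) the weight is 86 less the opposing 34 gives net 52, which does reach 48, so (c) meets the standard; on (d) the weight is 64 less the opposing 13 gives net 51, which does reach 48, so (d) meets the standard.
  The appellant carries the last stage.
Every stage carried; the appellant prevails.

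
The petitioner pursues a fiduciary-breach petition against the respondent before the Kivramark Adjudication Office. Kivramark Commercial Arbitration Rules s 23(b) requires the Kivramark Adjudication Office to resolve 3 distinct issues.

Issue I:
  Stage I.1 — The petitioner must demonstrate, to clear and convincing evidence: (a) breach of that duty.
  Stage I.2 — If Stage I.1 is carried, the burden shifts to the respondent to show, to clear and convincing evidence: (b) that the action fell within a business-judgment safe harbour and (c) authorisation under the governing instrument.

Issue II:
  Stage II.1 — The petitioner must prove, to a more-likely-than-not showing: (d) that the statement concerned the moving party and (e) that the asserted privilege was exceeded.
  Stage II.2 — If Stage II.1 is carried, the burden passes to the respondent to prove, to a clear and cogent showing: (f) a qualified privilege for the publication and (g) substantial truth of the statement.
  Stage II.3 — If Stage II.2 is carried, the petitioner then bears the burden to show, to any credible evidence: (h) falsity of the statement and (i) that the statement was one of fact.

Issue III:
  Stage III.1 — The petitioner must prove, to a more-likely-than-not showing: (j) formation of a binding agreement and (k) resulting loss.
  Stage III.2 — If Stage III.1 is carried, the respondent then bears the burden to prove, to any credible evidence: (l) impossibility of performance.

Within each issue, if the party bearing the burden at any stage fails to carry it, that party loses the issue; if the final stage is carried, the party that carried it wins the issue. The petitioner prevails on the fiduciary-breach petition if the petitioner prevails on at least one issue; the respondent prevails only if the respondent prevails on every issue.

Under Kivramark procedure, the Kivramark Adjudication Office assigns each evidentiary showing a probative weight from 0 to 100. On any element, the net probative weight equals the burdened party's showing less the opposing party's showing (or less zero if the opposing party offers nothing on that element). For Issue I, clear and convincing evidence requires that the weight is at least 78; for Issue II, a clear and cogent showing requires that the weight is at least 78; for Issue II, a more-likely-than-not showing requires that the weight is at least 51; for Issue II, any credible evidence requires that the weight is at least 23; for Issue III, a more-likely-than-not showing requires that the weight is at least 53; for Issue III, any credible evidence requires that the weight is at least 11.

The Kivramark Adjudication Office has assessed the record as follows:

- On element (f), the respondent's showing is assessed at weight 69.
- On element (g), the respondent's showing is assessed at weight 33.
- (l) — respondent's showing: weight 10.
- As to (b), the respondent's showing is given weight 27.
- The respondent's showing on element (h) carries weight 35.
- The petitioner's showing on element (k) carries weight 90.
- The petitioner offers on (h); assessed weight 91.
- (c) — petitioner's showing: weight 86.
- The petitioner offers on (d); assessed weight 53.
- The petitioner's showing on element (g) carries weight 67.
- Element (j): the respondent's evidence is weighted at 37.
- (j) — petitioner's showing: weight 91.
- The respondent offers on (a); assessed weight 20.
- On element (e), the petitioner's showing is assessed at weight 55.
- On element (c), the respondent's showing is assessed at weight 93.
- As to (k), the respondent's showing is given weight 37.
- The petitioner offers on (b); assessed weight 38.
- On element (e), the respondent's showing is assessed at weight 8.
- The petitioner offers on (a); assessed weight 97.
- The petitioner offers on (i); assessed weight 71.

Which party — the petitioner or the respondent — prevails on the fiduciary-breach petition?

— Issue I —
Stage I.1 (petitioner, clear and convincing evidence, weight is at least 78): (a) net 97−20=77 < 78 — fails.
  The petitioner does not carry Stage I.1.
The analysis ends at Stage I.1; the respondent prevails on this issue.
— Issue II —
Stage II.1 (petitioner, a more-likely-than-not showing, weight is at least 51): (d) 53 ≥ 51 — meets; (e) net 55−8=47 < 51 — fails.
  Stage II.1 not carried; the petitioner fails its burden.
The respondent prevails on this issue.
— Issue III —
Stage III.1 — burden on petitioner; standard: a more-likely-than-not showing (weight is at least 53).
    (j): 91 − 37 = 54 ≥ 53 [met]
    (k): 90 − 37 = 53 ≥ 53 [met]
  The petitioner carries Stage III.1; the respondent now bears the burden.
Stage III.2 — burden on respondent; standard: any credible evidence (weight is at least 11).
    (l): 10 < 11 [not met]
  The respondent does not carry Stage III.2.
The petitioner prevails on this issue.
Per-issue: Issue I → respondent; Issue II → respondent; Issue III → petitioner. The petitioner must prevail on at least one issue; overall, the petitioner prevails.

petitioner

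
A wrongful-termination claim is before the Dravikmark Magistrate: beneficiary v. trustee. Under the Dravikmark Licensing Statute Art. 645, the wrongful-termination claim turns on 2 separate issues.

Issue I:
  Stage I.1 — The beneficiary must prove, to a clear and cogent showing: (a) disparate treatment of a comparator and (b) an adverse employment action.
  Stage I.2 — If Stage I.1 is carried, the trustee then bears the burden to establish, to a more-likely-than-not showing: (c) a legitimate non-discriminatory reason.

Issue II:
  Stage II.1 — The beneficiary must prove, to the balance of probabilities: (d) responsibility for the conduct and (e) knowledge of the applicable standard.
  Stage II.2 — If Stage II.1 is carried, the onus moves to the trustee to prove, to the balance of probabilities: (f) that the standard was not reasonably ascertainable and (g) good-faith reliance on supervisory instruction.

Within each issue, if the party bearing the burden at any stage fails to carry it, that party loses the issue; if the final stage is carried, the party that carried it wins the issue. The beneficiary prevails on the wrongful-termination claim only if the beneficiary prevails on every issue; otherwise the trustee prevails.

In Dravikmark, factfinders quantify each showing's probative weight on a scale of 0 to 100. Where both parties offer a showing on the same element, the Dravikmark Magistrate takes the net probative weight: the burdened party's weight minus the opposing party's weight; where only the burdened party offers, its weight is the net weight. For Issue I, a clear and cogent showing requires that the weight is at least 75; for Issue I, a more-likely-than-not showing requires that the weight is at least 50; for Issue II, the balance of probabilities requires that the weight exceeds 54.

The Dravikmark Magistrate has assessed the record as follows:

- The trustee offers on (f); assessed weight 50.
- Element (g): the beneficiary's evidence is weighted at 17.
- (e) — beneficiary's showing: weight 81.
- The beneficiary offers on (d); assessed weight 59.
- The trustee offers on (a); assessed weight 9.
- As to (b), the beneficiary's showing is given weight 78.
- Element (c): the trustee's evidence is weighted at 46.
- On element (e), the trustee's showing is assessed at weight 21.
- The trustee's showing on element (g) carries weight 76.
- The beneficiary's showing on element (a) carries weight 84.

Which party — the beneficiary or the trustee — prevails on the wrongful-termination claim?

— Issue I —
Stage I.1 — burden on beneficiary; standard: a clear and cogent showing (weight is at least 75).
    (a): 84 − 9 = 75 ≥ 75 [met]
    (b): 78 ≥ 75 [met]
  Stage I.1 carried; the burden shifts to the trustee.
Stage I.2 — burden on trustee; standard: a more-likely-than-not showing (weight is at least 50).
    (c): 46 < 50 [not met]
  Not every element is met, so the trustee fails to carry Stage I.2.
The beneficiary prevails on this issue.
— Issue II —
Stage II.1 (beneficiary, the balance of probabilities, weight exceeds 54): (d) 59 > 54 — meets; (e) net 81−21=60 > 54 — meets.
  Stage II.1 carried; the burden shifts to the trustee.
Stage II.2 (trustee, the balance of probabilities, weight exceeds 54): (f) 50 ≤ 54 — fails; (g) net 76−17=59 > 54 — meets.
  Not every element is met, so the trustee fails to carry Stage II.2.
So the beneficiary prevails on this issue.
Per-issue: Issue I → beneficiary; Issue II → beneficiary. The beneficiary must prevail on every issue; overall, the beneficiary prevails.

beneficiary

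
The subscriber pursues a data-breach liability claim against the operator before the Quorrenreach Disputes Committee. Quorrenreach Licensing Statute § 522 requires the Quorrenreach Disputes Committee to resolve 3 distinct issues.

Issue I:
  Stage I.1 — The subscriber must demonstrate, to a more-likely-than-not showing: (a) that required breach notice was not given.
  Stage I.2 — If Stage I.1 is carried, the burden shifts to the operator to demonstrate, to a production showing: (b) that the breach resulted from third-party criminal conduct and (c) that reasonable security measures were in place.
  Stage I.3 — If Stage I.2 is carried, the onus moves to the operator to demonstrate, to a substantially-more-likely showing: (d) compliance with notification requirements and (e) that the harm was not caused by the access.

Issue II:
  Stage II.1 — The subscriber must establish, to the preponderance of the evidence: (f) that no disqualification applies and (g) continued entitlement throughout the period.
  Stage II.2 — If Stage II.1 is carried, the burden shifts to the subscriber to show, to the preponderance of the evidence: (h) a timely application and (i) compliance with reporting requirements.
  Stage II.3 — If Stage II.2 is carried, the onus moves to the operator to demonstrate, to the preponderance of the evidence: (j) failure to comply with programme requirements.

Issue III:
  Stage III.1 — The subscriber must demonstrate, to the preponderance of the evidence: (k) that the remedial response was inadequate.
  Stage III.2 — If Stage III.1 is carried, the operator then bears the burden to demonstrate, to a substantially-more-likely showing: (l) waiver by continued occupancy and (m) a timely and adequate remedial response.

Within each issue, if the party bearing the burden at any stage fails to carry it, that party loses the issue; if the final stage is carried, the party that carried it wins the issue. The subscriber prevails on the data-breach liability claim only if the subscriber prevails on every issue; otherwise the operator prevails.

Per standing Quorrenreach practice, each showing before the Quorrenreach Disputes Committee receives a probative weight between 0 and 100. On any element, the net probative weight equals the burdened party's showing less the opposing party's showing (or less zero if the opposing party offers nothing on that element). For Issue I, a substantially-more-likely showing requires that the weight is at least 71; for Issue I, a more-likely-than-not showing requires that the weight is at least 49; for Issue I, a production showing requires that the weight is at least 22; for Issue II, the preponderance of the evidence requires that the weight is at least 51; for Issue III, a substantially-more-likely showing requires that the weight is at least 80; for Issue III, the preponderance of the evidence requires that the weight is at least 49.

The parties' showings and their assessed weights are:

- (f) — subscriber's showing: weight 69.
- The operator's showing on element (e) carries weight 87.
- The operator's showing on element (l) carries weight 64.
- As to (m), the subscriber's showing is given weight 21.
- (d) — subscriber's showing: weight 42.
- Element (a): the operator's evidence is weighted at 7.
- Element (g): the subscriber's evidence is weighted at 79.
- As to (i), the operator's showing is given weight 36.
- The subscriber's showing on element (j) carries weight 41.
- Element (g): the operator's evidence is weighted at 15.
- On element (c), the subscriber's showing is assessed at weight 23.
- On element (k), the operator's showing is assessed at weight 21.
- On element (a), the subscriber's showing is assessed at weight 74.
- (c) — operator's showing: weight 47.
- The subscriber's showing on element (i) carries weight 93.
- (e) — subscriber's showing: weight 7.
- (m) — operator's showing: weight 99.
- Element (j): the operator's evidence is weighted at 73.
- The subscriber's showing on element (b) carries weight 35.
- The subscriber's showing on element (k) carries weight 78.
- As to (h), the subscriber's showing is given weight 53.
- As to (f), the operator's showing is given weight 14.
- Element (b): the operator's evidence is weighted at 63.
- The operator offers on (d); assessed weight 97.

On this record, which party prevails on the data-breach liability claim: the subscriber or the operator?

— Issue I —
Stage I.1 (subscriber, a more-likely-than-not showing, weight is at least 49): (a) net 74−7=67 ≥ 49 — meets.
  The subscriber carries Stage I.1; the operator now bears the burden.
Stage I.2 (operator, a production showing, weight is at least 22): (b) net 63−35=28 ≥ 22 — meets; (c) net 47−23=24 ≥ 22 — meets.
  Stage I.2 is satisfied; the operator continues to bear the burden.
Stage I.3 (operator, a substantially-more-likely showing, weight is at least 71): (d) net 97−42=55 < 71 — fails; (e) net 87−7=80 ≥ 71 — meets.
  The operator does not carry Stage I.3.
The subscriber prevails on this issue.
— Issue II —
Stage II.1 (subscriber, the preponderance of the evidence, weight is at least 51): (f) net 69−14=55 ≥ 51 — meets; (g) net 79−15=64 ≥ 51 — meets.
  Stage II.1 carried; the burden remains with the subscriber.
Stage II.2 (subscriber, the preponderance of the evidence, weight is at least 51): (h) 53 ≥ 51 — meets; (i) net 93−36=57 ≥ 51 — meets.
  The subscriber carries Stage II.2; the operator now bears the burden.
Stage II.3 (operator, the preponderance of the evidence, weight is at least 51): (j) net 73−41=32 < 51 — fails.
  The operator does not carry Stage II.3.
The subscriber prevails on this issue.
— Issue III —
At Stage III.1 the subscriber must meet the preponderance of the evidence (weight is at least 49): on (k) the weight is 78 less the opposing 21 gives net 57, which does reach 49, so (k) meets the standard.
  The subscriber carries Stage III.1; the operator now bears the burden.
At Stage III.2 the operator must meet a substantially-more-likely showing (weight is at least 80): on (l) the weight is 64, which does not reach 80, so (l) does not meet the standard; on (m) the weight is 99 less the opposing 21 gives net 78, < 80, so (m) does not meet the standard.
  Stage III.2 not carried; the operator fails its burden.
So the subscriber prevails on this issue.
Per-issue: Issue I → subscriber; Issue II → subscriber; Issue III → subscriber. The subscriber must prevail on every issue; overall, the subscriber prevails.

subscriber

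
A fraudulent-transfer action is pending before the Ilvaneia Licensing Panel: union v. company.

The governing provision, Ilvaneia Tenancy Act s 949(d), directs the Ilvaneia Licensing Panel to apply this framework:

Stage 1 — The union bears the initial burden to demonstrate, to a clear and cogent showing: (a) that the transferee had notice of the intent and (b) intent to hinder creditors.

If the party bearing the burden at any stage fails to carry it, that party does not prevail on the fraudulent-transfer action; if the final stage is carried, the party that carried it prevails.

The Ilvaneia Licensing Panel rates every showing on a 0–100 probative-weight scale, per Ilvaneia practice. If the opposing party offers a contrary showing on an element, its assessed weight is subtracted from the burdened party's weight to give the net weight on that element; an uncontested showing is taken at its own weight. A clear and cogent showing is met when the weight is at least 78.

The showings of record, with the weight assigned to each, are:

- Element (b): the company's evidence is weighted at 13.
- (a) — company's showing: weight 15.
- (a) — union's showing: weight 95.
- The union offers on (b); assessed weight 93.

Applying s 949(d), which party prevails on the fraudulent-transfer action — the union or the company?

union

Stage 1 — burden on union; standard: a clear and cogent showing (weight is at least 78).
    (a): 95 − 15 = 80 ≥ 78 [met]
    (b): 93 − 13 = 80 ≥ 78 [met]
  All elements met at the final stage.
With every stage satisfied, the union prevails.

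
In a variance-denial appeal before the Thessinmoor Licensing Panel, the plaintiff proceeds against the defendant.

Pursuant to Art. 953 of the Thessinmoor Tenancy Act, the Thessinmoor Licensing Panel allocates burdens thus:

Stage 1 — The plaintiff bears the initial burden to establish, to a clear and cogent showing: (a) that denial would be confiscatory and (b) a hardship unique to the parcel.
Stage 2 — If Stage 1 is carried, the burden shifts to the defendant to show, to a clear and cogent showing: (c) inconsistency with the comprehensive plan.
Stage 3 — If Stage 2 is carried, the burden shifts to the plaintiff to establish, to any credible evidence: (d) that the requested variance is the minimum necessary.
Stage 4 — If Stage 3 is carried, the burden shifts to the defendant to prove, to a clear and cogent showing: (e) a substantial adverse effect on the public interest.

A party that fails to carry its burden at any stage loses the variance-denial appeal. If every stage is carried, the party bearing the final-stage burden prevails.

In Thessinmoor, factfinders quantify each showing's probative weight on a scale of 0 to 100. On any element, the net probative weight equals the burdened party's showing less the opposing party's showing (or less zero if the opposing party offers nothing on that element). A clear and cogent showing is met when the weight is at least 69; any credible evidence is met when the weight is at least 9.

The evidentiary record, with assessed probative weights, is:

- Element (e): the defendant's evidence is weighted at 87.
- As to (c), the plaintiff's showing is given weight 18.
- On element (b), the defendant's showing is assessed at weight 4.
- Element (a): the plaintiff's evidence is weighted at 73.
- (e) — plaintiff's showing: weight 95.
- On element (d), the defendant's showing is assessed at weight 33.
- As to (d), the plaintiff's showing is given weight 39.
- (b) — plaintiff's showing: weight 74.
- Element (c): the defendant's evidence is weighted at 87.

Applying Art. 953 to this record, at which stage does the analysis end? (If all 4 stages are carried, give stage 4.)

At Stage 1 the plaintiff must meet a clear and cogent showing (weight is at least 69): on (a) the weight is 73, ≥ 69, so (a) meets the standard; on (b) the weight is 74 less the opposing 4 gives net 70, which does reach 69, so (b) meets the standard.
  Stage 1 is satisfied; the onus moves to the defendant.
At Stage 2 the defendant must meet a clear and cogent showing (weight is at least 69): on (c) the weight is 87 less the opposing 18 gives net 69, ≥ 69, so (c) meets the standard.
  The defendant carries Stage 2; the plaintiff now bears the burden.
At Stage 3 the plaintiff must meet any credible evidence (weight is at least 9): on (d) the weight is 39 less the opposing 33 gives net 6, < 9, so (d) does not meet the standard.
  Not every element is met, so the plaintiff fails to carry Stage 3.
The analysis ends at Stage 3; the defendant prevails.

stage 3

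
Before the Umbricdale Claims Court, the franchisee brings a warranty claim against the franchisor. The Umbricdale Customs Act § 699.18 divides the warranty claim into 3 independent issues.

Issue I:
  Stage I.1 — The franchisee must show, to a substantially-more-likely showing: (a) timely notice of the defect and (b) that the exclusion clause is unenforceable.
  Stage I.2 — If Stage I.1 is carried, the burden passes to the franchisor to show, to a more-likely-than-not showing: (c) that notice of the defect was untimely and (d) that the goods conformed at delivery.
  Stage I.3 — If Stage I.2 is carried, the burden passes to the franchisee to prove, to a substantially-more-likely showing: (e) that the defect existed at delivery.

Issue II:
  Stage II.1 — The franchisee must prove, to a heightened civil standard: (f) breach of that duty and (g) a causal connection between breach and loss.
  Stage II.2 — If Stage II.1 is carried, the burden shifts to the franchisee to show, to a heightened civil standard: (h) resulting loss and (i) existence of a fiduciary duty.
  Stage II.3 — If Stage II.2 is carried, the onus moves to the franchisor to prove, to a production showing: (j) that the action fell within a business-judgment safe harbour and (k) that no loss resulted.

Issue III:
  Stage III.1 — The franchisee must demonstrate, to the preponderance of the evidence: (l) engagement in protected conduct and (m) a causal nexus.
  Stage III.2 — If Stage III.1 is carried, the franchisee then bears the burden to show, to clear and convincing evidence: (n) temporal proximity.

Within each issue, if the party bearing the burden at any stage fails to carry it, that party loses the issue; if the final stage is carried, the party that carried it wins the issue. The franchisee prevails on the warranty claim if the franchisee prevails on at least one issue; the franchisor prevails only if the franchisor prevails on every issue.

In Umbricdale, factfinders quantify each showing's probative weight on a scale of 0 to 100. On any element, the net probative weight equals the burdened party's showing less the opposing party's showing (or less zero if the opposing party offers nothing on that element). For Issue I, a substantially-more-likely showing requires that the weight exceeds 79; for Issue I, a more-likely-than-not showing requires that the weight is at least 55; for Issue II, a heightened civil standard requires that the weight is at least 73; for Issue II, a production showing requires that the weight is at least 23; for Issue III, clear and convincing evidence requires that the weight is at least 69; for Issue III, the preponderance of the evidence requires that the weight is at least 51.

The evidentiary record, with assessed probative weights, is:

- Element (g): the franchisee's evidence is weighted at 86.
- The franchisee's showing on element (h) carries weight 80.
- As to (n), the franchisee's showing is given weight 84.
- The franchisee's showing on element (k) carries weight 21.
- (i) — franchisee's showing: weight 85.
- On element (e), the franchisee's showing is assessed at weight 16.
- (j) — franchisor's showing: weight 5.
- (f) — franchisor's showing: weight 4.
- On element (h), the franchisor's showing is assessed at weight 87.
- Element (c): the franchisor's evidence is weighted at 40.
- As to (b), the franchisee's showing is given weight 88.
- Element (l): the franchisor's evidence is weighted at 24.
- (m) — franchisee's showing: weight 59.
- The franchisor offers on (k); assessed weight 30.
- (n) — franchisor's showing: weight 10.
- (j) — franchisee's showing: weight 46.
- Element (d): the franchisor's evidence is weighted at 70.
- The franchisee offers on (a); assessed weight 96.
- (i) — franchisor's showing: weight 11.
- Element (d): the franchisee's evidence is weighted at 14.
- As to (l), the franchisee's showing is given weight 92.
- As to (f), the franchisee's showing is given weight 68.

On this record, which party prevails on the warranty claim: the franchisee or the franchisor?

— Issue I —
At Stage I.1 the franchisee must meet a substantially-more-likely showing (weight exceeds 79): on (a) the weight is 96, > 79, so (a) meets the standard; on (b) the weight is 88, > 79, so (b) meets the standard.
  The franchisee carries Stage I.1; the franchisor now bears the burden.
At Stage I.2 the franchisor must meet a more-likely-than-not showing (weight is at least 55): on (c) the weight is 40, which does not reach 55, so (c) does not meet the standard; on (d) the weight is 70 less the opposing 14 gives net 56, which does reach 55, so (d) meets the standard.
  Not every element is met, so the franchisor fails to carry Stage I.2.
The analysis ends at Stage I.2; the franchisee prevails on this issue.
— Issue II —
Stage II.1 (franchisee, a heightened civil standard, weight is at least 73): (f) net 68−4=64 < 73 — fails; (g) 86 ≥ 73 — meets.
  Stage II.1 not carried; the franchisee fails its burden.
The analysis ends at Stage II.1; the franchisor prevails on this issue.
— Issue III —
Stage III.1 (franchisee, the preponderance of the evidence, weight is at least 51): (l) net 92−24=68 ≥ 51 — meets; (m) 59 ≥ 51 — meets.
  Stage III.1 carried; the burden remains with the franchisee.
Stage III.2 (franchisee, clear and convincing evidence, weight is at least 69): (n) net 84−10=74 ≥ 69 — meets.
  The franchisee carries the last stage.
All stages carried — the franchisee prevails on this issue.
Per-issue: Issue I → franchisee; Issue II → franchisor; Issue III → franchisee. The franchisee must prevail on at least one issue; overall, the franchisee prevails.

franchisee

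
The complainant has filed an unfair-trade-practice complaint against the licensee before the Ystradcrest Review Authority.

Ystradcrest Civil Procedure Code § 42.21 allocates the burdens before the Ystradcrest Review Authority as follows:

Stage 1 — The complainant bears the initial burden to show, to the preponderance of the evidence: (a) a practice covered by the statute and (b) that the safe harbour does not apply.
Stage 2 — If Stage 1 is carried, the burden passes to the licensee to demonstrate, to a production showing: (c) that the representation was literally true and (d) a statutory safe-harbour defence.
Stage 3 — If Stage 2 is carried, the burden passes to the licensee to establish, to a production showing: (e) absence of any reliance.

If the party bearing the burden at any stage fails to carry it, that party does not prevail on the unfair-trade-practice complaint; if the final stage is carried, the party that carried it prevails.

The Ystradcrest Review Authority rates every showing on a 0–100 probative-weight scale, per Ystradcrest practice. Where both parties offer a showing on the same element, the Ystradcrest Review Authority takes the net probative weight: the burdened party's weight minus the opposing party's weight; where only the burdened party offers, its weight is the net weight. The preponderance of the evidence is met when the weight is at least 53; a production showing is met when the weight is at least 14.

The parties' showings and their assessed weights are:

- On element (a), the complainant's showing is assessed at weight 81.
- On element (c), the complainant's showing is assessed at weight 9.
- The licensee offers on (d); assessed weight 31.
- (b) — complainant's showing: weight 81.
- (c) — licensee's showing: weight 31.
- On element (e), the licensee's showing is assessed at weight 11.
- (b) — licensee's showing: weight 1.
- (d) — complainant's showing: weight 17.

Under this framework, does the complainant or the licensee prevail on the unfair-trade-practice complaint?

complainant

At Stage 1 the complainant must meet the preponderance of the evidence (weight is at least 53): on (a) the weight is 81, ≥ 53, so (a) meets the standard; on (b) the weight is 81 less the opposing 1 gives net 80, which does reach 53, so (b) meets the standard.
  All elements met. The burden passes to the licensee.
At Stage 2 the licensee must meet a production showing (weight is at least 14): on (c) the weight is 31 less the opposing 9 gives net 22, ≥ 14, so (c) meets the standard; on (d) the weight is 31 less the opposing 17 gives net 14, ≥ 14, so (d) meets the standard.
  Stage 2 is satisfied; the licensee continues to bear the burden.
At Stage 3 the licensee must meet a production showing (weight is at least 14): on (e) the weight is 11, < 14, so (e) does not meet the standard.
  Not every element is met, so the licensee fails to carry Stage 3.
The complainant prevails.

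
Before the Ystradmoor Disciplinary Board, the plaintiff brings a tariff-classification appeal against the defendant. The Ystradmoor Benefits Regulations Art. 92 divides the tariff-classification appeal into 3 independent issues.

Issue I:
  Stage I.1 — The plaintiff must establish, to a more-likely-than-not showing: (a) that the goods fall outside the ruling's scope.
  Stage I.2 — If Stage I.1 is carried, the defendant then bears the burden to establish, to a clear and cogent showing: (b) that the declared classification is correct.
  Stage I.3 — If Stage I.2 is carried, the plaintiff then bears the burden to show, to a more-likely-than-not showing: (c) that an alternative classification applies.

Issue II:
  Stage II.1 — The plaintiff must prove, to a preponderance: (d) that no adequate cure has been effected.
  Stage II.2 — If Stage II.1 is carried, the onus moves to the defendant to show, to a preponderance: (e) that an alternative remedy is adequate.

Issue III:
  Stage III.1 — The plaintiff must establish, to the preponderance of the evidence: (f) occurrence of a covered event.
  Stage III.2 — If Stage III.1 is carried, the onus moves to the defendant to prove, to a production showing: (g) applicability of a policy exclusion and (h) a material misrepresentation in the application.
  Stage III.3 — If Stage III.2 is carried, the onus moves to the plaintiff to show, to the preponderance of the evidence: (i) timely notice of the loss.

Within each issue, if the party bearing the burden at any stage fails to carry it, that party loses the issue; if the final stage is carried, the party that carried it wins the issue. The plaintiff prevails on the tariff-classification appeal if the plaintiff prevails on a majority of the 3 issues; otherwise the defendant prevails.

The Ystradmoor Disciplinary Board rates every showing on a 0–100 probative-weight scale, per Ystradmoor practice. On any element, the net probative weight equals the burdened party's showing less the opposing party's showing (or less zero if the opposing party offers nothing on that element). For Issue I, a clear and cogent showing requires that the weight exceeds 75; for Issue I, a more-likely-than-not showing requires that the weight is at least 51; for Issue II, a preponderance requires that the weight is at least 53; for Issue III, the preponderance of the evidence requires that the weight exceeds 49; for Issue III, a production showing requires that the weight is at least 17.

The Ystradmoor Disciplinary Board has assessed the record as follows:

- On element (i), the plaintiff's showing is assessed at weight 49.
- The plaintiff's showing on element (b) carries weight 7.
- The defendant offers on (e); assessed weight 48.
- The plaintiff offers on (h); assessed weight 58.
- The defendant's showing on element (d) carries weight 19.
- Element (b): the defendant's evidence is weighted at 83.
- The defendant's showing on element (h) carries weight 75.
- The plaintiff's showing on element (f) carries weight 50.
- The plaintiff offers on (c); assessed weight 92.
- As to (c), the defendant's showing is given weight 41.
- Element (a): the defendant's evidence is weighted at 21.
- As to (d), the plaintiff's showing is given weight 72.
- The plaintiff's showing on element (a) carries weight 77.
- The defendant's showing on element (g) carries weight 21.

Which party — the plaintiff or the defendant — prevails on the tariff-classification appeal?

— Issue I —
Stage I.1 (plaintiff, a more-likely-than-not showing, weight is at least 51): (a) net 77−21=56 ≥ 51 — meets.
  Stage I.1 carried; the burden shifts to the defendant.
Stage I.2 (defendant, a clear and cogent showing, weight exceeds 75): (b) net 83−7=76 > 75 — meets.
  Stage I.2 carried; the burden shifts to the plaintiff.
Stage I.3 (plaintiff, a more-likely-than-not showing, weight is at least 51): (c) net 92−41=51 ≥ 51 — meets.
  All elements met at the final stage.
With every stage satisfied, the plaintiff prevails on this issue.
— Issue II —
Stage II.1 (plaintiff, a preponderance, weight is at least 53): (d) net 72−19=53 ≥ 53 — meets.
  All elements met. The burden passes to the defendant.
Stage II.2 (defendant, a preponderance, weight is at least 53): (e) 48 < 53 — fails.
  Not every element is met, so the defendant fails to carry Stage II.2.
The plaintiff prevails on this issue.
— Issue III —
At Stage III.1 the plaintiff must meet the preponderance of the evidence (weight exceeds 49): on (f) the weight is 50, which does exceed 49, so (f) meets the standard.
  Stage III.1 is satisfied; the onus moves to the defendant.
At Stage III.2 the defendant must meet a production showing (weight is at least 17): on (g) the weight is 21, ≥ 17, so (g) meets the standard; on (h) the weight is 75 less the opposing 58 gives net 17, which does reach 17, so (h) meets the standard.
  Stage III.2 is satisfied; the onus moves to the plaintiff.
At Stage III.3 the plaintiff must meet the preponderance of the evidence (weight exceeds 49): on (i) the weight is 49, ≤ 49, so (i) does not meet the standard.
  Stage III.3 not carried; the plaintiff fails its burden.
The analysis ends at Stage III.3; the defendant prevails on this issue.
Per-issue: Issue I → plaintiff; Issue II → plaintiff; Issue III → defendant. The plaintiff must prevail on a majority of issues; overall, the plaintiff prevails.

plaintiff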